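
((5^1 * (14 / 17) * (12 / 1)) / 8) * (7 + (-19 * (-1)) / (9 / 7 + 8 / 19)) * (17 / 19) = 432180 / 4313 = 100.20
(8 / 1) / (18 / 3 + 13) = 8 / 19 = 0.42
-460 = -460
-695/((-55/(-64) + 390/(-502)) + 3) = -11164480/49517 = -225.47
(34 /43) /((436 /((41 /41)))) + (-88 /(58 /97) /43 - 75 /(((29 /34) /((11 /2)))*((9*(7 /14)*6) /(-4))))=166924421 /2446614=68.23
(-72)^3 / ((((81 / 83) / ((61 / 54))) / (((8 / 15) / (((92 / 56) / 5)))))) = -145166336 / 207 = -701286.65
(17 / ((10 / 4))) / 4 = 17 / 10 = 1.70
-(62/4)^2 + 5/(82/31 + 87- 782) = -20626563/85852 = -240.26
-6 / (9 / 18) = -12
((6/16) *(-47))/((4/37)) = -5217/32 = -163.03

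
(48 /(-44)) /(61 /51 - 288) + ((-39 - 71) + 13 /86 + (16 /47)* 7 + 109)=1000196001 /650345674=1.54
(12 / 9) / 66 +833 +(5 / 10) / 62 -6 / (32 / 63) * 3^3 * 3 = -6078301 / 49104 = -123.78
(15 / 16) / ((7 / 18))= 135 / 56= 2.41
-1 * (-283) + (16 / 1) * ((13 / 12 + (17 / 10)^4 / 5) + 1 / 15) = 1025396 / 3125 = 328.13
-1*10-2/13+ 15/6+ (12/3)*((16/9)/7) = -10873/1638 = -6.64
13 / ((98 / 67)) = 871 / 98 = 8.89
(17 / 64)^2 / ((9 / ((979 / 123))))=282931 / 4534272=0.06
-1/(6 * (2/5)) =-5/12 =-0.42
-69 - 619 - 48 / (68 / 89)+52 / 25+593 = -66191 / 425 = -155.74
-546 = -546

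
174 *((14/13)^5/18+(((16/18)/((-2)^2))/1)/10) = 33173158/1856465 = 17.87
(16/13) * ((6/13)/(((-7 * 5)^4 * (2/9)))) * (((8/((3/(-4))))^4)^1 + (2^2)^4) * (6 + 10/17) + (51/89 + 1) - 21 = -19.28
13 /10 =1.30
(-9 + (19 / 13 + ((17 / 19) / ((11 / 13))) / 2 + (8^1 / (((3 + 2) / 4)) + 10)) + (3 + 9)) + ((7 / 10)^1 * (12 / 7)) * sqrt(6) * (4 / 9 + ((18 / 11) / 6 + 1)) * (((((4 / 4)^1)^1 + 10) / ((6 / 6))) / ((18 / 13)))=581173 / 27170 + 442 * sqrt(6) / 27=61.49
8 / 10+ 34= 34.80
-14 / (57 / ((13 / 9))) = -182 / 513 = -0.35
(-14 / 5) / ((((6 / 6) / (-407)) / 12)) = 68376 / 5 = 13675.20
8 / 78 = 0.10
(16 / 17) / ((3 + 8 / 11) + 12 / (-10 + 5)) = 880 / 1241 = 0.71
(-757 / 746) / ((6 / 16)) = -3028 / 1119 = -2.71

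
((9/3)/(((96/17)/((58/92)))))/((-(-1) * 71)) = 493/104512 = 0.00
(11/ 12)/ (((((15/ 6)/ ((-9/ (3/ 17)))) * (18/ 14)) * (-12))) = 1.21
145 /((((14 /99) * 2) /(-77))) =-157905 /4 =-39476.25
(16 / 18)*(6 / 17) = 16 / 51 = 0.31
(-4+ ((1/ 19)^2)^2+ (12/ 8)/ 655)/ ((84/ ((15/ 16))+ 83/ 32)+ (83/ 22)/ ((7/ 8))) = -840827392944/ 20297763820297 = -0.04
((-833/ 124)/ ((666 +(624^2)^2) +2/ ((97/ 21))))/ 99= -80801/ 180537313103768016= -0.00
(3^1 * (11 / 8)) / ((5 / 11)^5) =5314683 / 25000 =212.59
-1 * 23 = -23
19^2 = 361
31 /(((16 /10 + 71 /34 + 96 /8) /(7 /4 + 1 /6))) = 60605 /16002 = 3.79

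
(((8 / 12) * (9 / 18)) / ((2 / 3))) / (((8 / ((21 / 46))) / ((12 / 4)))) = 63 / 736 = 0.09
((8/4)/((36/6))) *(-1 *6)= -2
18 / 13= 1.38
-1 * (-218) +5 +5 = 228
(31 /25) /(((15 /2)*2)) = 31 /375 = 0.08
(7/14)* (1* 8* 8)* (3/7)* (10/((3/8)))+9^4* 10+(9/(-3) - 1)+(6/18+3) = 1385476/21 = 65975.05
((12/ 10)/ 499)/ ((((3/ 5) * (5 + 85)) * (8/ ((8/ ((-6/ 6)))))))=-1/ 22455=-0.00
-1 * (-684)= 684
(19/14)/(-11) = -19/154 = -0.12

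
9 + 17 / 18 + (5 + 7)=395 / 18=21.94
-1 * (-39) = 39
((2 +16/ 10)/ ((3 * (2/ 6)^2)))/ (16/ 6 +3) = 162/ 85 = 1.91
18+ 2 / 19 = 344 / 19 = 18.11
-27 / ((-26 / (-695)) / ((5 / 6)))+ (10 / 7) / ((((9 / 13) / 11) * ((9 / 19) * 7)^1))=-122717635 / 206388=-594.60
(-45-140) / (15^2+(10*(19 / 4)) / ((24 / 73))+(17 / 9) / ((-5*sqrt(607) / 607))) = -35434530000 / 70724392337-36230400*sqrt(607) / 70724392337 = -0.51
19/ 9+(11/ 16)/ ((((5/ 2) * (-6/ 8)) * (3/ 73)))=-613/ 90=-6.81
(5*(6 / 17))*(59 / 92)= 885 / 782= 1.13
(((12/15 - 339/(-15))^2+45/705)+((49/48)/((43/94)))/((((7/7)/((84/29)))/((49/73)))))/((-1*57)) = -9.68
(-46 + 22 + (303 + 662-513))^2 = 183184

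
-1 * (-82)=82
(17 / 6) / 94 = 17 / 564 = 0.03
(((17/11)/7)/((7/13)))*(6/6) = 221/539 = 0.41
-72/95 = -0.76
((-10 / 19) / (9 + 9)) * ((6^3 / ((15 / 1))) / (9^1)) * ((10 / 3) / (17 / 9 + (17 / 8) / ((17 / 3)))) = -640 / 9291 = -0.07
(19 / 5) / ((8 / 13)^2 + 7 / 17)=54587 / 11355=4.81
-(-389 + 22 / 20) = 3879 / 10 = 387.90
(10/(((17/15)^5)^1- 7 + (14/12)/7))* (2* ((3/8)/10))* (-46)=2278125/327757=6.95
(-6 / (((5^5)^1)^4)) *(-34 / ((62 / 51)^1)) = 5202 / 2956390380859375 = 0.00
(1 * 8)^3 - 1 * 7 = 505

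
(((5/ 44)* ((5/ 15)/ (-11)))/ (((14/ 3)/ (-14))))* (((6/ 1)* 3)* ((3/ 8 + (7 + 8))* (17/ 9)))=10455/ 1936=5.40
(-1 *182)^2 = 33124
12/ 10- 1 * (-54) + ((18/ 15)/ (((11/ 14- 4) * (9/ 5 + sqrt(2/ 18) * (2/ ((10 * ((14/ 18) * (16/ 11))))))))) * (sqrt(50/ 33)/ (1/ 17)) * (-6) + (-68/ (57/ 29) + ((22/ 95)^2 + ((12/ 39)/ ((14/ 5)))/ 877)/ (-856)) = 19054303709383/ 924811496700 + 106624 * sqrt(66)/ 34353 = 45.82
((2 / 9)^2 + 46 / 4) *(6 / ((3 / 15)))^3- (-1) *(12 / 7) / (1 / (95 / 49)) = 320879920 / 1029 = 311836.66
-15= -15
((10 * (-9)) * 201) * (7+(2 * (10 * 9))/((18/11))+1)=-2134620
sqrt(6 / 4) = sqrt(6) / 2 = 1.22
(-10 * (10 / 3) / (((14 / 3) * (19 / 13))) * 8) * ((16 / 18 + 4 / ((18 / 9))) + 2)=-228800 / 1197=-191.14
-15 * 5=-75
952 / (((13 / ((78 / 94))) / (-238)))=-679728 / 47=-14462.30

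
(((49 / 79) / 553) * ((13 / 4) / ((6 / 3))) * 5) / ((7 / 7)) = 455 / 49928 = 0.01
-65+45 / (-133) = -8690 / 133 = -65.34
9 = 9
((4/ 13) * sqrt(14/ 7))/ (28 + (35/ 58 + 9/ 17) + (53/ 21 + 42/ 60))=207060 * sqrt(2)/ 21774259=0.01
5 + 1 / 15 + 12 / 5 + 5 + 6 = 277 / 15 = 18.47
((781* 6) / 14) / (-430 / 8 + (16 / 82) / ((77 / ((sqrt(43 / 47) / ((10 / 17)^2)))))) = -1959888133087500 / 314728082607781-244307421600* sqrt(2021) / 13533307552134583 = -6.23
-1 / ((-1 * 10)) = 1 / 10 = 0.10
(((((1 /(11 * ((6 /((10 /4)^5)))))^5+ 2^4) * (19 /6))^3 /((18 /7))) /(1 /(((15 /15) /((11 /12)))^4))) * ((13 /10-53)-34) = -37596195783255942322998186937050828827594987136795851763361873 /2036951650514960956881809054380791799591390898332631040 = -18457087.96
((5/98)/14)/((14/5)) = 25/19208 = 0.00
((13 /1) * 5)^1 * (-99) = -6435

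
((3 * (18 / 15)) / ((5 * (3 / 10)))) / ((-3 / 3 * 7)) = -12 / 35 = -0.34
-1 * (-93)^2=-8649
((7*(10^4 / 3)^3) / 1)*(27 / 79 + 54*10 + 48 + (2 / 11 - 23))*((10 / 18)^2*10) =860020000000000000000 / 1900503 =452522305936901.97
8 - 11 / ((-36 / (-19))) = 79 / 36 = 2.19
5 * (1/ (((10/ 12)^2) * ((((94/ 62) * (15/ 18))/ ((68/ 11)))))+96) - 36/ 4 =6543003/ 12925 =506.23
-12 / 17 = -0.71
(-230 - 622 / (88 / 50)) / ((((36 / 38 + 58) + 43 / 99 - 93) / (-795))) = -1744854075 / 126472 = -13796.37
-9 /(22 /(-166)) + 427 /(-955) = 708688 /10505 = 67.46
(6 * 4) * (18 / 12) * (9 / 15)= 108 / 5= 21.60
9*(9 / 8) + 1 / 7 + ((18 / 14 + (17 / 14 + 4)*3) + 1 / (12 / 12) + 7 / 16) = 3207 / 112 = 28.63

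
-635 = -635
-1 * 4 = -4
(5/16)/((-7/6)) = -15/56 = -0.27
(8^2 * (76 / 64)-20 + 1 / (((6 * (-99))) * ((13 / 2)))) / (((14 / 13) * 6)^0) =216215 / 3861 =56.00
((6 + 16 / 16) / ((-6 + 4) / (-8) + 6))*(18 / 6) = 84 / 25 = 3.36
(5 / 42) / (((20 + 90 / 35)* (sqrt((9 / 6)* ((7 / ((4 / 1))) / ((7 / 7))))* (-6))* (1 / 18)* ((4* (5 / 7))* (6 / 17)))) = -0.01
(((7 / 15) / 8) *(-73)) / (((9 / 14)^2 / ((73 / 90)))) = -1827847 / 218700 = -8.36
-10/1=-10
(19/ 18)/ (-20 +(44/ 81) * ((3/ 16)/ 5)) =-570/ 10789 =-0.05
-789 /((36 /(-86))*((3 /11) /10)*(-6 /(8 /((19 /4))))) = -9951920 /513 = -19399.45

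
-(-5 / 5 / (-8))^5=-0.00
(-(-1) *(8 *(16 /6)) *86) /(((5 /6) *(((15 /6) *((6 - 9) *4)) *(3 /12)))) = -22016 /75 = -293.55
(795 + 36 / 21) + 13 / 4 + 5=804.96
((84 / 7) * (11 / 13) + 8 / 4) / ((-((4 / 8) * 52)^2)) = -79 / 4394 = -0.02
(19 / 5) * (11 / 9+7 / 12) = 247 / 36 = 6.86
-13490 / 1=-13490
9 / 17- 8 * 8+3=-1028 / 17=-60.47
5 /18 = 0.28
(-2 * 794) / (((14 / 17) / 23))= -310454 / 7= -44350.57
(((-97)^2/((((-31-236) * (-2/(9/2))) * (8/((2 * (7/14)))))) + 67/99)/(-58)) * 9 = -102941/62656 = -1.64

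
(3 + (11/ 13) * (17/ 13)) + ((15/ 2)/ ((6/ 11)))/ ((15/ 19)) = 43649/ 2028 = 21.52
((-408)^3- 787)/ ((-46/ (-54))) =-1833788673/ 23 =-79729942.30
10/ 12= 5/ 6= 0.83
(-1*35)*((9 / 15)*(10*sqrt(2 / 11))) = -210*sqrt(22) / 11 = -89.54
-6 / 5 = -1.20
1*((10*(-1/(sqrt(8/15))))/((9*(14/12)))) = -5*sqrt(30)/21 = -1.30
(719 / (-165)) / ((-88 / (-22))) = -719 / 660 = -1.09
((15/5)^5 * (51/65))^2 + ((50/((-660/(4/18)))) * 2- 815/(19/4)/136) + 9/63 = 206265283732091/5674318650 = 36350.67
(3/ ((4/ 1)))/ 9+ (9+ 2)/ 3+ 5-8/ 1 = 3/ 4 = 0.75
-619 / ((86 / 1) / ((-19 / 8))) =11761 / 688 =17.09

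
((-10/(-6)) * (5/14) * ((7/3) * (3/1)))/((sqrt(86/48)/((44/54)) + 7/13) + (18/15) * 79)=19495762000/445954588269 - 6971250 * sqrt(258)/148651529423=0.04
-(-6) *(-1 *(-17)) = 102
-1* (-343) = 343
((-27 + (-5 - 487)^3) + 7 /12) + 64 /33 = -5240202549 /44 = -119095512.48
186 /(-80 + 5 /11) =-2046 /875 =-2.34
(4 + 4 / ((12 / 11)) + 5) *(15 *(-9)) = -1710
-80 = -80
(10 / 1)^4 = 10000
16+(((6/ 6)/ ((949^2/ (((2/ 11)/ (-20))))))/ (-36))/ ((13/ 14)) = 370903515847/ 23181469740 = 16.00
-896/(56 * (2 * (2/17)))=-68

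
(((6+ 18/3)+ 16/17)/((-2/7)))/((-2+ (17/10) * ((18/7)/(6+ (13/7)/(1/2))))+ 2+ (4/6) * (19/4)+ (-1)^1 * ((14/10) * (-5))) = -6600/1547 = -4.27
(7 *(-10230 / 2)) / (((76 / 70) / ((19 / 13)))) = -1253175 / 26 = -48199.04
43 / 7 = 6.14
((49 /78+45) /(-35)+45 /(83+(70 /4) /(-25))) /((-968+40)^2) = -1700557 /1934899599360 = -0.00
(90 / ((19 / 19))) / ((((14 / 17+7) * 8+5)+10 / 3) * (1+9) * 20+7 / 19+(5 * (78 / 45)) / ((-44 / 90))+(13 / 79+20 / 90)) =227356470 / 35789297639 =0.01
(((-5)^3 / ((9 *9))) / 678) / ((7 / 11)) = -0.00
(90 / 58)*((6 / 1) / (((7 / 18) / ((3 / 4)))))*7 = 3645 / 29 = 125.69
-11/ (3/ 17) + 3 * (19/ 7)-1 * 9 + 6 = -1201/ 21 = -57.19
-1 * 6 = -6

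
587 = 587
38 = 38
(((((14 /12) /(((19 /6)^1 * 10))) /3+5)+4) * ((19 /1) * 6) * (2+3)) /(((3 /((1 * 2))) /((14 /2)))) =71918 /3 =23972.67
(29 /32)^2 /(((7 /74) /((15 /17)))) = 466755 /60928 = 7.66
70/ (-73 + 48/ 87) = -2030/ 2101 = -0.97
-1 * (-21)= 21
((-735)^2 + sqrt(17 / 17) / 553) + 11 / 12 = 540225.92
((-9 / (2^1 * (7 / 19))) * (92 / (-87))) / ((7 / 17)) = 31.37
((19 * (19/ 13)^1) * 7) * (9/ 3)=7581/ 13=583.15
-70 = -70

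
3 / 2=1.50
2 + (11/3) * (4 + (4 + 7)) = 57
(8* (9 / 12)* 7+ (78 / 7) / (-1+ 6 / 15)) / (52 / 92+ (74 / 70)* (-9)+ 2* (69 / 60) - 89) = -7544 / 30799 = -0.24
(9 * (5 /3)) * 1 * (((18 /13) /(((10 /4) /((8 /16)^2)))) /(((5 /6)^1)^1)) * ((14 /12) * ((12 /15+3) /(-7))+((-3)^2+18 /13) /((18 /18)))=102681 /4225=24.30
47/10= 4.70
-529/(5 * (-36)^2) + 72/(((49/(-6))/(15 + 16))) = -86806081/317520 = -273.39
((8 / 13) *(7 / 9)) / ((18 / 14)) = 392 / 1053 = 0.37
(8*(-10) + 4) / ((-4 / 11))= 209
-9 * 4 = -36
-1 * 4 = -4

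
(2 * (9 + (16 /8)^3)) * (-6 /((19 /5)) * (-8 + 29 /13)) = 76500 /247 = 309.72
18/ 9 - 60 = -58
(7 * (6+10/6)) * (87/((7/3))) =2001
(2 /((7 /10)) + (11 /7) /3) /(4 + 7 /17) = 1207 /1575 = 0.77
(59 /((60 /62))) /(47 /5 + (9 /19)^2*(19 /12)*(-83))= -69502 /22899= -3.04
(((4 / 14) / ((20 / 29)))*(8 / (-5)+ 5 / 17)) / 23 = -3219 / 136850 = -0.02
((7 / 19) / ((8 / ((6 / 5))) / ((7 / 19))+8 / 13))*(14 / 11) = 13377 / 533786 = 0.03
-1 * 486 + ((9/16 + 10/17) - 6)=-133511/272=-490.85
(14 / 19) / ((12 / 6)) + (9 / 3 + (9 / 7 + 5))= 1284 / 133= 9.65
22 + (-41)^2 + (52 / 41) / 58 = 2024893 / 1189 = 1703.02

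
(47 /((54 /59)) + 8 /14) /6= 8.65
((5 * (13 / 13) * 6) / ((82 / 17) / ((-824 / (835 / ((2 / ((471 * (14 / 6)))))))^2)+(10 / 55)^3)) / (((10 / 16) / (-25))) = -12290551961600 / 15318244424550649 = -0.00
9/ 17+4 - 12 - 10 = -297/ 17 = -17.47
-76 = -76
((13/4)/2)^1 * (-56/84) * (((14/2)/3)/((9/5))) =-455/324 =-1.40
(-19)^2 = 361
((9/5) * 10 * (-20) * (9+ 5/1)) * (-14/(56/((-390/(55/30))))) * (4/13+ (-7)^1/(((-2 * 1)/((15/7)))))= -2092745.45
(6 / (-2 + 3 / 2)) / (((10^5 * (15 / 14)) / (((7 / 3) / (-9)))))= 49 / 1687500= 0.00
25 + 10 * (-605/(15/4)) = -4765/3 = -1588.33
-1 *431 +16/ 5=-2139/ 5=-427.80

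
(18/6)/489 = 0.01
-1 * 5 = -5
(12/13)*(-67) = -61.85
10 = 10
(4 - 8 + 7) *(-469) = -1407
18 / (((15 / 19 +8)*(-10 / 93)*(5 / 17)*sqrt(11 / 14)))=-270351*sqrt(154) / 45925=-73.05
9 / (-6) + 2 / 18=-25 / 18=-1.39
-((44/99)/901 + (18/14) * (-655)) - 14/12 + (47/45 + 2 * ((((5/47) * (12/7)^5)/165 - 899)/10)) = 31107164253521/46973917914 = 662.22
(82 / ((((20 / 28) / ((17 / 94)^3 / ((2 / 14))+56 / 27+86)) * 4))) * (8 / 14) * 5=81018349669 / 11212884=7225.47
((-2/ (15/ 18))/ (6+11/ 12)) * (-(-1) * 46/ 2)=-3312/ 415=-7.98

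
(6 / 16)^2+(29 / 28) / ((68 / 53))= 0.95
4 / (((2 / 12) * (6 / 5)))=20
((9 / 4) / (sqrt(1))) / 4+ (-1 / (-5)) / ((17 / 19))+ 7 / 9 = 19141 / 12240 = 1.56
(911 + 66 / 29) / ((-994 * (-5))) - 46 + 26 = -571223 / 28826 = -19.82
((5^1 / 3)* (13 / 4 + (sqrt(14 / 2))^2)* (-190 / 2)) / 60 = -3895 / 144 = -27.05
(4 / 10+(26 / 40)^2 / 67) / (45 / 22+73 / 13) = 1557127 / 29359400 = 0.05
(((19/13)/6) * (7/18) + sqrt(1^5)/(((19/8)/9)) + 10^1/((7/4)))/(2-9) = -1792345/1307124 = -1.37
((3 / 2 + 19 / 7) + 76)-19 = 857 / 14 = 61.21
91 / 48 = 1.90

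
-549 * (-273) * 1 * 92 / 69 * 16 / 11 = 290670.55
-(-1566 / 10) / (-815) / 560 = -783 / 2282000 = -0.00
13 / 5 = 2.60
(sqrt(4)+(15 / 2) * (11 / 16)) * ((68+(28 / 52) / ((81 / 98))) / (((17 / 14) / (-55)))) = -3186723925 / 143208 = -22252.42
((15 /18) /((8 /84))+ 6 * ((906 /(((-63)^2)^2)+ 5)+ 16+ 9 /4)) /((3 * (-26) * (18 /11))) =-11417422643 /9829847664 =-1.16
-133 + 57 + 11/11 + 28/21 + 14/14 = -218/3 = -72.67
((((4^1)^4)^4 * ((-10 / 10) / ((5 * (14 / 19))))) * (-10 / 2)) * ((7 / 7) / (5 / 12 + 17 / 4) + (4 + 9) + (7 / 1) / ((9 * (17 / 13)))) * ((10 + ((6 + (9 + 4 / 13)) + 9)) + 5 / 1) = 44051410454577152 / 13923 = 3163930938344.98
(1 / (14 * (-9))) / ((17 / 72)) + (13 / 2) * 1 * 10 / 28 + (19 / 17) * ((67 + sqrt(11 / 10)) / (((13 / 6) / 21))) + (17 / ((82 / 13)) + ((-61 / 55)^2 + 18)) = 1197 * sqrt(110) / 1105 + 575596820943 / 767466700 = 761.36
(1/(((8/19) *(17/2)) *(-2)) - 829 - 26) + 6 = -115483/136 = -849.14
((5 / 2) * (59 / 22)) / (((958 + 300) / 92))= 6785 / 13838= 0.49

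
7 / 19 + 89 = 1698 / 19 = 89.37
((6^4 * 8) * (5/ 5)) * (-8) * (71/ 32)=-184032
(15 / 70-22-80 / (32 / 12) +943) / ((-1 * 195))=-4159 / 910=-4.57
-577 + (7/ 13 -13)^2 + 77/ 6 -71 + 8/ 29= -14103143/ 29406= -479.60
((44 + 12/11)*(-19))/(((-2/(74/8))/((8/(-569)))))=-55.71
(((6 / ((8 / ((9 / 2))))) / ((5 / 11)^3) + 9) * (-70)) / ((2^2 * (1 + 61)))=-12.68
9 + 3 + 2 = 14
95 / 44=2.16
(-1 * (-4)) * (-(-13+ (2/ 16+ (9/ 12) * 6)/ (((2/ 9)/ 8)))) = -614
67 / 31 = 2.16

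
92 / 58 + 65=1931 / 29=66.59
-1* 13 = -13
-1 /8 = -0.12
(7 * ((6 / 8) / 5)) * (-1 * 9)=-9.45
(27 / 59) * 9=243 / 59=4.12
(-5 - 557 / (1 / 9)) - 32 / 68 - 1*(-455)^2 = -3604739 / 17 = -212043.47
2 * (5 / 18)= 5 / 9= 0.56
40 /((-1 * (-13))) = 40 /13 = 3.08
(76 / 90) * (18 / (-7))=-76 / 35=-2.17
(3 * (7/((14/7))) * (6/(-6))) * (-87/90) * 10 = 203/2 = 101.50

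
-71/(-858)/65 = 71/55770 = 0.00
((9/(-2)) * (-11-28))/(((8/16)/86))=30186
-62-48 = -110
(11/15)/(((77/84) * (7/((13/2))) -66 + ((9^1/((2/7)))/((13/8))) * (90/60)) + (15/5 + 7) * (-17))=-286/80315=-0.00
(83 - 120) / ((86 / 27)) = -999 / 86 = -11.62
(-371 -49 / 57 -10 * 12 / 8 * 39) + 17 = -53572 / 57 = -939.86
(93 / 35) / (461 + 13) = 0.01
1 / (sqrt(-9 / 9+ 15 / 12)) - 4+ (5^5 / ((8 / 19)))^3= 209320068358351 / 512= 408828258512.40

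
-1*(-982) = 982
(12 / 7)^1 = 12 / 7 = 1.71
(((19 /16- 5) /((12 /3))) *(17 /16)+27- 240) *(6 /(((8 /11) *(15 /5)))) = -2410639 /4096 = -588.53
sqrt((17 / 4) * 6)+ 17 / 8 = 7.17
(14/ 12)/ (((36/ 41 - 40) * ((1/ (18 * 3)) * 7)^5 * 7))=-116.39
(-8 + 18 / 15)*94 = -3196 / 5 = -639.20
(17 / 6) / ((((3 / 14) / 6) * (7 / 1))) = 11.33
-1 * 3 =-3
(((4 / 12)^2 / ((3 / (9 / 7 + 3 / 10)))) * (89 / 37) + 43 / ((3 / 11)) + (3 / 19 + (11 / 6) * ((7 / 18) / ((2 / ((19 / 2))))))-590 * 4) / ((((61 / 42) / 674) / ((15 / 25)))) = -212858461097 / 347700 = -612189.99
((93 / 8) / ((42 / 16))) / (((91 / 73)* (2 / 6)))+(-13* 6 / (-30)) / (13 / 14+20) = 10061819 / 933205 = 10.78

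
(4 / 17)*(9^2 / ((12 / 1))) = 27 / 17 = 1.59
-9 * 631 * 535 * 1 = -3038265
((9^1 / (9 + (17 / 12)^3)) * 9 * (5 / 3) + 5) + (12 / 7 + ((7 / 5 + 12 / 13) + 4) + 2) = 49232786 / 1862315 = 26.44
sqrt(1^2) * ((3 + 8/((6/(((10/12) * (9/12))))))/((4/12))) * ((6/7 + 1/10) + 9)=16031/140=114.51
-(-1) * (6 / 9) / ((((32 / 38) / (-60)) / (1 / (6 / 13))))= -1235 / 12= -102.92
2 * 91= 182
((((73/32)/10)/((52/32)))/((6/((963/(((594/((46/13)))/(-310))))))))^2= 31016467593049/17915287104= 1731.28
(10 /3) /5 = 2 /3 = 0.67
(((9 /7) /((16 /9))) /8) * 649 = 52569 /896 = 58.67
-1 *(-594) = 594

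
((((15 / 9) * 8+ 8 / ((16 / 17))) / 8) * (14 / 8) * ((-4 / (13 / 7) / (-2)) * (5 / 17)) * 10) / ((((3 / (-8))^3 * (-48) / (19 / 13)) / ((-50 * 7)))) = -2134317500 / 698139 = -3057.15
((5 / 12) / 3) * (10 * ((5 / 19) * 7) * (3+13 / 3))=9625 / 513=18.76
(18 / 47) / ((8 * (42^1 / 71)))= 213 / 2632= 0.08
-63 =-63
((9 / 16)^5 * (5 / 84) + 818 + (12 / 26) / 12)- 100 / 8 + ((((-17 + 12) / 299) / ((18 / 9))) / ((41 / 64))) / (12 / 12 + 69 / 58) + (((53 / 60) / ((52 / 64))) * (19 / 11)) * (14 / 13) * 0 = 36821509246317331 / 45710577762304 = 805.54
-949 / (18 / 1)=-949 / 18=-52.72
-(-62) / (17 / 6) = 372 / 17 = 21.88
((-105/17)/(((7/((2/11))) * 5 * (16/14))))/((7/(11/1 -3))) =-6/187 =-0.03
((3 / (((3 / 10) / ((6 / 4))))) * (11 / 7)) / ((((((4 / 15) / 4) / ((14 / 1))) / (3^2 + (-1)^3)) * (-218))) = -19800 / 109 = -181.65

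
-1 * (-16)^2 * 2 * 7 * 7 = -25088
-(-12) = 12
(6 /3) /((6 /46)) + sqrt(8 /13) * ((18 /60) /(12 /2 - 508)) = 15.33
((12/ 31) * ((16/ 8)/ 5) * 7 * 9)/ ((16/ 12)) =7.32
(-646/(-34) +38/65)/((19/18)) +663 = 44301/65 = 681.55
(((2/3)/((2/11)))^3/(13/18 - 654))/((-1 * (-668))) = -121/1071138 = -0.00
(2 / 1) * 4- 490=-482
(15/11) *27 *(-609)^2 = 13655164.09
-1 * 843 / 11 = -843 / 11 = -76.64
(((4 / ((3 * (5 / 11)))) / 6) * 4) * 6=176 / 15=11.73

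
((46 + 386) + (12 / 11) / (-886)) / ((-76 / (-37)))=38944905 / 185174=210.32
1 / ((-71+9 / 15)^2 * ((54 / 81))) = 75 / 247808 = 0.00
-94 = -94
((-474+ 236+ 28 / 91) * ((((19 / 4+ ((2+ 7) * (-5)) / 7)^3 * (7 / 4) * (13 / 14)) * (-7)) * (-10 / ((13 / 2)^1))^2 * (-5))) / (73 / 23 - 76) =-18446751525 / 8877232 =-2077.98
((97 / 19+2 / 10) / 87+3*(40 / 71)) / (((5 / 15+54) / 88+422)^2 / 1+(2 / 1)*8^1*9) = 0.00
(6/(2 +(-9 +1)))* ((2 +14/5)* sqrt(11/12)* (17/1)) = -68* sqrt(33)/5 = -78.13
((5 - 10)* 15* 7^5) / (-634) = 1260525 / 634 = 1988.21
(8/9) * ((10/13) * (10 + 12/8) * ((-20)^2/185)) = 73600/4329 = 17.00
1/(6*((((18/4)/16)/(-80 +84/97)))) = -122816/2619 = -46.89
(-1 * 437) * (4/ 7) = -1748/ 7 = -249.71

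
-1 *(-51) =51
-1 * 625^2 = -390625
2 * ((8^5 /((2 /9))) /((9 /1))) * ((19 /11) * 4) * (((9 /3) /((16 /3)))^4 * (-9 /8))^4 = 230995643722081647219 /6341068275337658368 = 36.43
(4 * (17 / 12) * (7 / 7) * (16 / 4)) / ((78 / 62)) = 2108 / 117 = 18.02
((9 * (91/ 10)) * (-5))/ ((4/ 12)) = -2457/ 2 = -1228.50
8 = 8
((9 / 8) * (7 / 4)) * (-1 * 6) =-11.81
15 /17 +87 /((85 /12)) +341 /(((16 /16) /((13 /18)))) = 396947 /1530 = 259.44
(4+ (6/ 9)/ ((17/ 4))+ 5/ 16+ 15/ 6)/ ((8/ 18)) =15.68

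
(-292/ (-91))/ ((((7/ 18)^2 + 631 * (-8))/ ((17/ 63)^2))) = -337552/ 7292707877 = -0.00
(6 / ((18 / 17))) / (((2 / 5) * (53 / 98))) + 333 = 57112 / 159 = 359.19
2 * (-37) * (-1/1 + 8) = -518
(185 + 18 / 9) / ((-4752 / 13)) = -221 / 432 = -0.51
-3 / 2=-1.50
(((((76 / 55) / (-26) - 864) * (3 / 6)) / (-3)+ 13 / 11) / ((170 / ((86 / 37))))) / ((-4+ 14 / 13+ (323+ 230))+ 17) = 6695831 / 1912757550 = 0.00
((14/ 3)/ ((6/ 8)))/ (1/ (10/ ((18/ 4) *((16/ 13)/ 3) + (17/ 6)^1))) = 2912/ 219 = 13.30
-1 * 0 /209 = 0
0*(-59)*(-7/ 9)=0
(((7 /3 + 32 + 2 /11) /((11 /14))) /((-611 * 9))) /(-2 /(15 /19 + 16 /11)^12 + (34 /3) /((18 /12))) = -903016896766614002952213621956366453 /854070682507977412178873958570641984985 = -0.00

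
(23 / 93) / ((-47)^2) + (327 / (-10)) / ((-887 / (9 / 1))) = 0.33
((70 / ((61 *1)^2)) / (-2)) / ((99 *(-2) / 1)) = 35 / 736758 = 0.00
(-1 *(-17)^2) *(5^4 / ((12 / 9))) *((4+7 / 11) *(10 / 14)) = -448630.28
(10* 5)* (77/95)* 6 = 243.16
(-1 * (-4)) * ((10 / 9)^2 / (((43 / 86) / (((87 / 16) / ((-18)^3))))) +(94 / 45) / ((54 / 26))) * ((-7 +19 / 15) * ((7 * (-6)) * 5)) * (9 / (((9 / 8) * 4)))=951212374 / 98415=9665.32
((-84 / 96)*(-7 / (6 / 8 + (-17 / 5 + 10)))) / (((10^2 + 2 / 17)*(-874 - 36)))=-17 / 1858584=-0.00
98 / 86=49 / 43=1.14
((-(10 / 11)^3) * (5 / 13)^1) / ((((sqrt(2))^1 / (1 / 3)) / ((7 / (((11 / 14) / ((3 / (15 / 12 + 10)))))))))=-196000 * sqrt(2) / 1712997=-0.16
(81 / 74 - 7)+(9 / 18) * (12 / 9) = -5.24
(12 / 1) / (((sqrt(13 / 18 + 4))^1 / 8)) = 288 * sqrt(170) / 85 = 44.18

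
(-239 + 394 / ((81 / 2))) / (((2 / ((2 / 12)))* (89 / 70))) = -649985 / 43254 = -15.03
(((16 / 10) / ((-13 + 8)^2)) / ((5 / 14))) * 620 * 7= 97216 / 125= 777.73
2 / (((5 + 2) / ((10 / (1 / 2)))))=40 / 7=5.71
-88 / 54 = -44 / 27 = -1.63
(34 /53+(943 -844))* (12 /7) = 170.81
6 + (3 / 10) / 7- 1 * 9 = -207 / 70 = -2.96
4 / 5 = 0.80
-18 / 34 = -0.53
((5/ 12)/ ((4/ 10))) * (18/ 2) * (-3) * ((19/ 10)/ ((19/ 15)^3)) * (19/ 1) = -151875/ 304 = -499.59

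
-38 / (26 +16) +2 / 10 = -74 / 105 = -0.70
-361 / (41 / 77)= -27797 / 41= -677.98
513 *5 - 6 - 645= 1914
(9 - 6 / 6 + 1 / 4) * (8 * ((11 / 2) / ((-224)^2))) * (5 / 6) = 605 / 100352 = 0.01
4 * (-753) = -3012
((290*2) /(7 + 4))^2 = 336400 /121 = 2780.17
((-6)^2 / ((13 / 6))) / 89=216 / 1157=0.19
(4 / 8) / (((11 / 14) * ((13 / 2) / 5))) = 70 / 143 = 0.49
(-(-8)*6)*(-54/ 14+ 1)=-960/ 7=-137.14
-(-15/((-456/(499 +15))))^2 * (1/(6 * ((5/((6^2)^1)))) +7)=-13540045/5776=-2344.19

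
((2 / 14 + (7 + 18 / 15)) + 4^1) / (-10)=-216 / 175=-1.23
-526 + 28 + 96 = -402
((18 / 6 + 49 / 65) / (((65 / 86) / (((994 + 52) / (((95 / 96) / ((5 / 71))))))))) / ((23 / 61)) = 128534889984 / 131089075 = 980.52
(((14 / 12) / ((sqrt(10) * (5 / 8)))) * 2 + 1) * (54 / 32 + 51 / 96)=71 / 32 + 497 * sqrt(10) / 600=4.84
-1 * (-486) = 486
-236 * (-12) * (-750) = -2124000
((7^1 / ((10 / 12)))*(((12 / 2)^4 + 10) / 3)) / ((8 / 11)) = 50281 / 10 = 5028.10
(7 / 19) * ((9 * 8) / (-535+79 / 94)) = -752 / 15143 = -0.05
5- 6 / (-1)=11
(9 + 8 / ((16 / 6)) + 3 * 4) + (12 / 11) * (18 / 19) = 5232 / 209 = 25.03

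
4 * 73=292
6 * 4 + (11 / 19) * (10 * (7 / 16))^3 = 72.48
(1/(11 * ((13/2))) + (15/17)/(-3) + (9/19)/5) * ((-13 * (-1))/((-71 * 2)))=21408/1261315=0.02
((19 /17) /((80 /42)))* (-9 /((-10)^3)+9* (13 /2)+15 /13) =309471183 /8840000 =35.01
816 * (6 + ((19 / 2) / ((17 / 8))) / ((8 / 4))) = 6720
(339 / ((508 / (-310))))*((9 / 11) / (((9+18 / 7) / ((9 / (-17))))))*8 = 61.95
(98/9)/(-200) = -0.05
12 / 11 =1.09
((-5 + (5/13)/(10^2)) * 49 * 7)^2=198521040249/67600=2936701.78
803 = 803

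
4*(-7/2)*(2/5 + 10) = -728/5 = -145.60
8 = 8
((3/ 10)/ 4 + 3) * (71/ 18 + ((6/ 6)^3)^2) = 3649/ 240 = 15.20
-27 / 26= -1.04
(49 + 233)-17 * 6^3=-3390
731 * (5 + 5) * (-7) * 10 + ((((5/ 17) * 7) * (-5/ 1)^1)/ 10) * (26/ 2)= -17398255/ 34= -511713.38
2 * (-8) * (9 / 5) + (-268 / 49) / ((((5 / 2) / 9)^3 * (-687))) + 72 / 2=10619892 / 1402625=7.57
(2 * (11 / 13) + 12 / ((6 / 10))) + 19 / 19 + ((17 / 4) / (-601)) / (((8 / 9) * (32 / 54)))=90721337 / 4000256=22.68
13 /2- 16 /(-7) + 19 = 389 /14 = 27.79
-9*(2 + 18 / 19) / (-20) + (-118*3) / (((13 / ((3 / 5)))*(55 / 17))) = -252936 / 67925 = -3.72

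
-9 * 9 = -81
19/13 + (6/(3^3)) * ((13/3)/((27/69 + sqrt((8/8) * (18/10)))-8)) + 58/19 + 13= 8599984589/494719758-6877 * sqrt(5)/667638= 17.36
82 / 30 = 41 / 15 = 2.73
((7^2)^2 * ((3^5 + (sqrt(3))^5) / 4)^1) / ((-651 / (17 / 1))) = -472311 / 124 - 17493 * sqrt(3) / 124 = -4053.30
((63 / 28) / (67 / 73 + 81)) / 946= 657 / 22628320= 0.00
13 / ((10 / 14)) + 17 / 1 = 176 / 5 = 35.20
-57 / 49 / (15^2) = -19 / 3675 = -0.01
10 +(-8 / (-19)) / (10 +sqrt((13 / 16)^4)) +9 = 987217 / 51851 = 19.04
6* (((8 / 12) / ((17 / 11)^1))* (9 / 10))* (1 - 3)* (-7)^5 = 6655572 / 85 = 78300.85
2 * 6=12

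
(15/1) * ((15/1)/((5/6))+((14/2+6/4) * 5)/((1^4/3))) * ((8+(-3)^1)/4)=21825/8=2728.12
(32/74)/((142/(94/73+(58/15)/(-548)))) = 1536892/394089405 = 0.00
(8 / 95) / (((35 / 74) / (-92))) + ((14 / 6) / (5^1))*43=36773 / 9975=3.69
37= 37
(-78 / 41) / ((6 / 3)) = -39 / 41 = -0.95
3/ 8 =0.38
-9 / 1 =-9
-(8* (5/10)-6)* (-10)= -20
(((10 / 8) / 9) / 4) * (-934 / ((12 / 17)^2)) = -674815 / 10368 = -65.09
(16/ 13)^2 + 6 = 7.51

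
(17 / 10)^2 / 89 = 289 / 8900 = 0.03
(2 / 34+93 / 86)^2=2778889 / 2137444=1.30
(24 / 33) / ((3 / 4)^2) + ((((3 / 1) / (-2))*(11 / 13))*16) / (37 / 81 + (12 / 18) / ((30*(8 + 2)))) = -9341584 / 217503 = -42.95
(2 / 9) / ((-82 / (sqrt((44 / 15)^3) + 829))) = -829 / 369 -88 * sqrt(165) / 83025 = -2.26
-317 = -317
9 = 9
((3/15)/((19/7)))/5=7/475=0.01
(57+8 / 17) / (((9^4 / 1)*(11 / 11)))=977 / 111537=0.01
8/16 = 0.50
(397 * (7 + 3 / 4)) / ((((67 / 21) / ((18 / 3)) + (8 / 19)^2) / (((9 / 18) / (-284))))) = -279898101 / 36637136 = -7.64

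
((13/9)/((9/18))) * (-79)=-2054/9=-228.22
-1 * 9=-9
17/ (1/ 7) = 119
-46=-46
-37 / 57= -0.65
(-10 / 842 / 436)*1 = -5 / 183556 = -0.00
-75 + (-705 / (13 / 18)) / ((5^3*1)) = -26913 / 325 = -82.81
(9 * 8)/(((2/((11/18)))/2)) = 44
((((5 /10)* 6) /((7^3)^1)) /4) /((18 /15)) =5 /2744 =0.00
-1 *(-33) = 33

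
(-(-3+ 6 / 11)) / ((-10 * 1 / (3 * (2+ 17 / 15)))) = -1269 / 550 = -2.31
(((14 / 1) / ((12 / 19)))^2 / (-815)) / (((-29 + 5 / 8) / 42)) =495292 / 555015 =0.89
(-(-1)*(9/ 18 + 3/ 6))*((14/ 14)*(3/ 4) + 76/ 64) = 31/ 16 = 1.94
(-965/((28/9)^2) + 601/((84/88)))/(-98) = -1246369/230496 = -5.41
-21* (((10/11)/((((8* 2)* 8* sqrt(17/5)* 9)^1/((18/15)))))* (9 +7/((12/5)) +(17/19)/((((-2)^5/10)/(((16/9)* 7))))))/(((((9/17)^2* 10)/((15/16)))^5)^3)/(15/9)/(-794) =19470084407396416716947763503536427343709* sqrt(85)/35561015499733271334721587995882328913096704975175680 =0.00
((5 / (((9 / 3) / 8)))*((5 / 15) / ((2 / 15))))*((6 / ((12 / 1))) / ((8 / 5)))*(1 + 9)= 625 / 6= 104.17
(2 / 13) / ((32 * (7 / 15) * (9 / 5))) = 25 / 4368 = 0.01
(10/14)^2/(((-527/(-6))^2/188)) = 169200/13608721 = 0.01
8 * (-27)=-216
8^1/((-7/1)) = -8/7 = -1.14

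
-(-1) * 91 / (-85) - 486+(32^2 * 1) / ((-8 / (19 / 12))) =-175883 / 255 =-689.74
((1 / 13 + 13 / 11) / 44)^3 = 91125 / 3892119517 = 0.00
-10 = -10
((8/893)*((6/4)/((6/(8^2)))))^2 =16384/797449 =0.02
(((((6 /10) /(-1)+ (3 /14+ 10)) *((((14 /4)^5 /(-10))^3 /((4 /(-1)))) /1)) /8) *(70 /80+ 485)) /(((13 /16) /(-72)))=-1228291148521671507 /655360000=-1874223554.26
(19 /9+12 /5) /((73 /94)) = 19082 /3285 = 5.81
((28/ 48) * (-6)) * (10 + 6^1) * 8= -448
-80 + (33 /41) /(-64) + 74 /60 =-3100751 /39360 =-78.78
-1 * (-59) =59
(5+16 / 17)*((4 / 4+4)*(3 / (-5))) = -303 / 17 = -17.82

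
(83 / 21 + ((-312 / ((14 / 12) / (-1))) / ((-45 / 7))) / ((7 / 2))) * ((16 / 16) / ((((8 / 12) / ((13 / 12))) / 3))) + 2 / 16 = -771 / 20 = -38.55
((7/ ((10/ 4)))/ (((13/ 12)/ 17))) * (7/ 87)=6664/ 1885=3.54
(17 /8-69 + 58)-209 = -1743 /8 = -217.88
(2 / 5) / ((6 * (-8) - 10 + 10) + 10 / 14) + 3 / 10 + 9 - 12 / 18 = 17129 / 1986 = 8.62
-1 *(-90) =90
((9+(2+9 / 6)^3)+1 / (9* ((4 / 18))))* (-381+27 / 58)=-9247749 / 464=-19930.49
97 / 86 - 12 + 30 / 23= -18925 / 1978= -9.57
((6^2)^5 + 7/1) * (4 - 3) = 60466183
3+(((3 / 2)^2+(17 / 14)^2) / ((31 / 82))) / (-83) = 363266 / 126077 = 2.88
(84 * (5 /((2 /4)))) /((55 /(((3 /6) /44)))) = 21 /121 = 0.17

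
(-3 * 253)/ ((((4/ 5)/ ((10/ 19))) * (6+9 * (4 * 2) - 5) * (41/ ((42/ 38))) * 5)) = -79695/ 2160946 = -0.04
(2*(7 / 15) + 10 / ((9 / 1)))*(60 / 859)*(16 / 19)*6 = 11776 / 16321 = 0.72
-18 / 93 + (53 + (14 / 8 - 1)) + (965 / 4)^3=27857702131 / 1984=14041180.51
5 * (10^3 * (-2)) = -10000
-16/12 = -1.33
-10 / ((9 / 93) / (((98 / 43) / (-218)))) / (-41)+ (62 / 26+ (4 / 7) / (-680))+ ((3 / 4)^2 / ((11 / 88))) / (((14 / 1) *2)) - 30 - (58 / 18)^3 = -528250226590661 / 8668753296840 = -60.94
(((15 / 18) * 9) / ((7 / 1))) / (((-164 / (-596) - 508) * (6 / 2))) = -745 / 1059114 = -0.00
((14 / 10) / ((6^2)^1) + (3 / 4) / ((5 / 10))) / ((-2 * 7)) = -277 / 2520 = -0.11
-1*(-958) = 958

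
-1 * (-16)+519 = 535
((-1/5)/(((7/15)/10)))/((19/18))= -540/133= -4.06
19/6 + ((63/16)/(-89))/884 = 11958563/3776448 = 3.17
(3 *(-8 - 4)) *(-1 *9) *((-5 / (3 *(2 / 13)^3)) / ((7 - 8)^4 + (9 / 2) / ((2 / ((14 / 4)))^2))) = -4745520 / 473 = -10032.81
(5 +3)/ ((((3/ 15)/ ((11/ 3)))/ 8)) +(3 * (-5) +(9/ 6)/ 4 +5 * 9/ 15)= 27881/ 24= 1161.71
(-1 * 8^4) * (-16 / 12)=16384 / 3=5461.33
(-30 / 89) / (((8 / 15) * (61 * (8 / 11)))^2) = -0.00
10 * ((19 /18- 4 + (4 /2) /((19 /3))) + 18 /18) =-2785 /171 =-16.29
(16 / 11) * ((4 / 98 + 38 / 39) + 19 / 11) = 922384 / 231231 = 3.99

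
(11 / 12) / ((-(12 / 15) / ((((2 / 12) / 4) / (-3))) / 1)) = 55 / 3456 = 0.02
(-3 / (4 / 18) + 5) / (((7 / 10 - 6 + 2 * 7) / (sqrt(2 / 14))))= -85 * sqrt(7) / 609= -0.37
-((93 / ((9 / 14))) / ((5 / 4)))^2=-3013696 / 225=-13394.20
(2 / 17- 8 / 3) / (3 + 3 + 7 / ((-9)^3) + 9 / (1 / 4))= -31590 / 520387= -0.06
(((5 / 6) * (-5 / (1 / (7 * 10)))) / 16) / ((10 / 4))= -7.29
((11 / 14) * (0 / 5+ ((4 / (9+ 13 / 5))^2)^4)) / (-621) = -550000000 / 2174571157141467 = -0.00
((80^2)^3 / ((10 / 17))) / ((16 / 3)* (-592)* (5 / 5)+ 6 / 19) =-508035072000 / 3599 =-141160064.46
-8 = -8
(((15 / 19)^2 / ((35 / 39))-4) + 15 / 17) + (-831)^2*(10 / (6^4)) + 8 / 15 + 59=83288250503 / 15465240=5385.51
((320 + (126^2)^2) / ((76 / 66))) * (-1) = -4158786984 / 19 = -218883525.47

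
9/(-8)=-9/8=-1.12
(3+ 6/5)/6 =7/10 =0.70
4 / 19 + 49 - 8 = 783 / 19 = 41.21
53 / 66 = 0.80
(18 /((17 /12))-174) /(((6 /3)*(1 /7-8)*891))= 3199 /277695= 0.01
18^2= 324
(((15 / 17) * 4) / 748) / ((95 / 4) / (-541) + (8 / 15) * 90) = 32460 / 329907083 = 0.00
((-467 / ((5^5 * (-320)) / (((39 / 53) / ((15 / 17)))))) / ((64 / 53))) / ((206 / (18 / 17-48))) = -2422329 / 32960000000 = -0.00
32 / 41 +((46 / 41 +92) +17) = 4547 / 41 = 110.90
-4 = -4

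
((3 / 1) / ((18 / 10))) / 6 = 5 / 18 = 0.28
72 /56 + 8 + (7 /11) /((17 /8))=12547 /1309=9.59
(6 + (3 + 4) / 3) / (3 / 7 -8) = -175 / 159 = -1.10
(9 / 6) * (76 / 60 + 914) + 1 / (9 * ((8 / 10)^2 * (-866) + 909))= 1095862759 / 798210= 1372.90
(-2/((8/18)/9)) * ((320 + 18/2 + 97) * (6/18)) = -5751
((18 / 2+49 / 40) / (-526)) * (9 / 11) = -3681 / 231440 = -0.02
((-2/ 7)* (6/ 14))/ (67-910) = 2/ 13769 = 0.00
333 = 333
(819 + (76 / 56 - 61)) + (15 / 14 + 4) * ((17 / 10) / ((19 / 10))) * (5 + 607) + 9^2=962219 / 266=3617.36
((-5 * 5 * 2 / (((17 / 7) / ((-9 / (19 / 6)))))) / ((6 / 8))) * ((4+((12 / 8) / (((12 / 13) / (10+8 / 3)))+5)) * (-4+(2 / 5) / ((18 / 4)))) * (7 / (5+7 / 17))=-15307600 / 1311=-11676.28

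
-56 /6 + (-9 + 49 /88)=-4693 /264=-17.78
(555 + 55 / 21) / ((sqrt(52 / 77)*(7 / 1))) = 5855*sqrt(1001) / 1911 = 96.94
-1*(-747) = 747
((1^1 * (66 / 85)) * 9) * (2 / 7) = 1188 / 595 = 2.00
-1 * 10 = -10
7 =7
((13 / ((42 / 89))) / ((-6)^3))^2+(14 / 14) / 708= 85838723 / 4855769856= 0.02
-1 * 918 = -918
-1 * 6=-6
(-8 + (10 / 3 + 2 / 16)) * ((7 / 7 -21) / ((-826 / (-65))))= 35425 / 4956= 7.15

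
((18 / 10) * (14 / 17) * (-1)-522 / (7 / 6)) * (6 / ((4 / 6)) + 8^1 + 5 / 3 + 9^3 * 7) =-2299172.12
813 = 813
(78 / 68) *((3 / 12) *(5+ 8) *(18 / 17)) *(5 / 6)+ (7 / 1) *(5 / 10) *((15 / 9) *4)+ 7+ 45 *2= 857447 / 6936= 123.62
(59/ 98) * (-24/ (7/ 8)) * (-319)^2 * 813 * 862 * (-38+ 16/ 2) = 12117797114670720/ 343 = 35328854561722.22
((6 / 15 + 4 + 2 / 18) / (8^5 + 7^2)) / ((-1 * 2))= -203 / 2953530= -0.00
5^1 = 5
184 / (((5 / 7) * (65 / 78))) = 309.12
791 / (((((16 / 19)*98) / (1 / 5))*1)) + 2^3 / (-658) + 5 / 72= 935321 / 473760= 1.97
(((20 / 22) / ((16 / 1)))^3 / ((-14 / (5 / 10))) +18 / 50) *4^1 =171727819 / 119257600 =1.44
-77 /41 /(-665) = 11 /3895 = 0.00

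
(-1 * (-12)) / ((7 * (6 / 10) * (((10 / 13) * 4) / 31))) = 403 / 14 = 28.79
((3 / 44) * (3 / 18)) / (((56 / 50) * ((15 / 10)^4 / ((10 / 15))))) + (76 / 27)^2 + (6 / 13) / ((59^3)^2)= 243919523093363189 / 30780358633313289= 7.92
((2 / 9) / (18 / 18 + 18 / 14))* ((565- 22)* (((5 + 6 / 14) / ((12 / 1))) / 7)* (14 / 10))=3439 / 720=4.78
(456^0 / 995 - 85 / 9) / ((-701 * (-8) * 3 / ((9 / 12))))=-42283 / 100439280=-0.00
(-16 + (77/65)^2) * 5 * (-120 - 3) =8976.96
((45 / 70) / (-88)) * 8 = -9 / 154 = -0.06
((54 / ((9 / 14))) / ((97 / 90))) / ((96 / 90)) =14175 / 194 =73.07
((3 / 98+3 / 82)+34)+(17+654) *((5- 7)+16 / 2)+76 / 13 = 106189459 / 26117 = 4065.91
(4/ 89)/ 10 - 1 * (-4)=1782/ 445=4.00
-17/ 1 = -17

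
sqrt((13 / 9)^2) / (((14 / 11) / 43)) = 6149 / 126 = 48.80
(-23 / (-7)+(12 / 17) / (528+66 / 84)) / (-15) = -2895749 / 13214355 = -0.22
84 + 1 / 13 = 1093 / 13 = 84.08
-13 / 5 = -2.60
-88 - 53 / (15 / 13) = -2009 / 15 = -133.93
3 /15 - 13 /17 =-0.56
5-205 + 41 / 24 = -4759 / 24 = -198.29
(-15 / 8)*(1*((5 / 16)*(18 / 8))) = -675 / 512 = -1.32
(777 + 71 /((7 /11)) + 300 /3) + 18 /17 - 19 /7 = 117443 /119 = 986.92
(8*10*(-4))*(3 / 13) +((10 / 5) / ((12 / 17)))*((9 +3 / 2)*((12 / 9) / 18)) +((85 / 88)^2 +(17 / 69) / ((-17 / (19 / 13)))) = -4421890207 / 62517312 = -70.73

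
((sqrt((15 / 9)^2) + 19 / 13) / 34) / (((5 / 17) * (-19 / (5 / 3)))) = -61 / 2223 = -0.03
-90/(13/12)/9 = -120/13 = -9.23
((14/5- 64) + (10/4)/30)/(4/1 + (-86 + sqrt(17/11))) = 3667 * sqrt(187)/4436820 + 1653817/2218410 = 0.76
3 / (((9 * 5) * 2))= 1 / 30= 0.03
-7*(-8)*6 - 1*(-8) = 344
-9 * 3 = -27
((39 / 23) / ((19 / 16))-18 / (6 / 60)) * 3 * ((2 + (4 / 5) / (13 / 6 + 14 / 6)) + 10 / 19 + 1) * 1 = -82380004 / 41515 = -1984.34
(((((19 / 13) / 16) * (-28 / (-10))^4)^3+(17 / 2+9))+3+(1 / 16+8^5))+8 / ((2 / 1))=282945794365164669 / 8582031250000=32969.56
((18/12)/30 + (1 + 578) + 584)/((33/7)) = 162827/660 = 246.71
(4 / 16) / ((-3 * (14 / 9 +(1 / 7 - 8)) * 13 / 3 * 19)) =63 / 392236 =0.00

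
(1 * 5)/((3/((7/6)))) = 35/18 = 1.94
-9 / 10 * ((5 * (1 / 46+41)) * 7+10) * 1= -119709 / 92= -1301.18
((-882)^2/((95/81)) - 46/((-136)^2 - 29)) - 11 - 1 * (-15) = 1163646736238/1754365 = 663286.57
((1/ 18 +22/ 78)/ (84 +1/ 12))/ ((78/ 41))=3239/ 1534689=0.00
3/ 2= 1.50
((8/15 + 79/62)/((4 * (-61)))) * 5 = -1681/45384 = -0.04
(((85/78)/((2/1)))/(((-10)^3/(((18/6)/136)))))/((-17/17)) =1/83200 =0.00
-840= -840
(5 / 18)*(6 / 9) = 5 / 27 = 0.19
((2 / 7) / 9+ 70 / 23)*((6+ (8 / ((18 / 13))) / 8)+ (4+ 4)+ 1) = 630524 / 13041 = 48.35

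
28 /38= 14 /19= 0.74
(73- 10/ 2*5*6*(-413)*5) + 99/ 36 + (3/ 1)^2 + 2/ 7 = 8675381/ 28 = 309835.04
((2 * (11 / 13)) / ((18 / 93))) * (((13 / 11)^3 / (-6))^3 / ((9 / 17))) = -429890089967 / 1250140993992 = -0.34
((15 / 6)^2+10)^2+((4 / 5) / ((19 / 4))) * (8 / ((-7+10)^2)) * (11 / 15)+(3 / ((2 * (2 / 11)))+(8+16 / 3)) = 58637053 / 205200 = 285.76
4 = 4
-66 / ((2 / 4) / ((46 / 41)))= -6072 / 41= -148.10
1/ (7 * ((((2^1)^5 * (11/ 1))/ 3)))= 3/ 2464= 0.00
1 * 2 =2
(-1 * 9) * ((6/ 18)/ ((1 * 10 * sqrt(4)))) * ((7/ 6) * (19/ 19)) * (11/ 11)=-7/ 40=-0.18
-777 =-777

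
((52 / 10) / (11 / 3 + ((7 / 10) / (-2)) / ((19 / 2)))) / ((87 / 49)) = 48412 / 60001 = 0.81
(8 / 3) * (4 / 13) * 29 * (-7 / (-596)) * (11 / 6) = 8932 / 17433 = 0.51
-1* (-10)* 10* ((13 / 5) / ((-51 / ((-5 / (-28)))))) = -325 / 357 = -0.91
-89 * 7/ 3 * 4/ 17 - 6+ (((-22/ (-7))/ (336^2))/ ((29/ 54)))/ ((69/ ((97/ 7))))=-286777844207/ 5227188288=-54.86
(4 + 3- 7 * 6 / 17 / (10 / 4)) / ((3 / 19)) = 9709 / 255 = 38.07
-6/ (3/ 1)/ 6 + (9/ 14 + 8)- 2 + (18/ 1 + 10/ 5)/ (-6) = 2.98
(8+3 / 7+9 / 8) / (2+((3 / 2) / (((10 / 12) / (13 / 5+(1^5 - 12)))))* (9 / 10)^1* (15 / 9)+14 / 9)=-120375 / 240968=-0.50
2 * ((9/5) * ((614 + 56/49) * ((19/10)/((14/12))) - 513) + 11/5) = 2161016/1225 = 1764.09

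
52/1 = 52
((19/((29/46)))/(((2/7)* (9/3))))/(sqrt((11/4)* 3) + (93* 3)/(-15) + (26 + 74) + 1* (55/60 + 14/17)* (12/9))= 199835048280/475259193131-1193468850* sqrt(33)/475259193131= 0.41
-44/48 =-11/12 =-0.92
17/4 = 4.25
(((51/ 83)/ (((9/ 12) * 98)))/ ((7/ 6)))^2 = 41616/ 810483961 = 0.00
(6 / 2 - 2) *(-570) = -570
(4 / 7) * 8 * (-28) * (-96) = 12288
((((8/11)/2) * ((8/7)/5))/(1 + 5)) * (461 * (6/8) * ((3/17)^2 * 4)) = 66384/111265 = 0.60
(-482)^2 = 232324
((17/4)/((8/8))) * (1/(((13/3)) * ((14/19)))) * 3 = 2907/728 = 3.99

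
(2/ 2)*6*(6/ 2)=18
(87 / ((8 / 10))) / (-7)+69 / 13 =-10.23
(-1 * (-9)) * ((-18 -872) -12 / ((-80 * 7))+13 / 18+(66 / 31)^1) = -34651193 / 4340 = -7984.15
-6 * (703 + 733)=-8616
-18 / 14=-9 / 7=-1.29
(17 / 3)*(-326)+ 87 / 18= -3685 / 2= -1842.50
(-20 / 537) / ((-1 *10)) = 2 / 537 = 0.00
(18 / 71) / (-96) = -3 / 1136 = -0.00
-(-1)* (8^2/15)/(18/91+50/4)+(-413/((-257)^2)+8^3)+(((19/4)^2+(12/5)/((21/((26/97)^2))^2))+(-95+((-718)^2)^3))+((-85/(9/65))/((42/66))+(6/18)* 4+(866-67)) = 65317322104759537912766990553486704227/476740124619696569520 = 137008233063798099.54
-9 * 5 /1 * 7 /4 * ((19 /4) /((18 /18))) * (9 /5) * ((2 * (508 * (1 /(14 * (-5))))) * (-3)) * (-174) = 51013233 /10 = 5101323.30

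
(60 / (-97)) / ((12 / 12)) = -60 / 97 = -0.62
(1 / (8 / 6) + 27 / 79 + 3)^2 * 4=1671849 / 24964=66.97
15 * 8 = 120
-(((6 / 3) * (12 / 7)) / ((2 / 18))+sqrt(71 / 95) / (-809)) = -216 / 7+sqrt(6745) / 76855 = -30.86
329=329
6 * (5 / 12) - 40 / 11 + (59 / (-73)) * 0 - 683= -15051 / 22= -684.14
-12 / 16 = -3 / 4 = -0.75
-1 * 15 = -15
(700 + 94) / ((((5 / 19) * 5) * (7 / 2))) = 30172 / 175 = 172.41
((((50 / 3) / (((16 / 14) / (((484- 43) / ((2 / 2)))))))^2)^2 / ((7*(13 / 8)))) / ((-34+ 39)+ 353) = 62563853977734375 / 148928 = 420094636184.83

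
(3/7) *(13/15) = 13/35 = 0.37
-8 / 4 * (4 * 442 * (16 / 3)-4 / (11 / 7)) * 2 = -1244336 / 33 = -37707.15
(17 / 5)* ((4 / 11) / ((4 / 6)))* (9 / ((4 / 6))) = 25.04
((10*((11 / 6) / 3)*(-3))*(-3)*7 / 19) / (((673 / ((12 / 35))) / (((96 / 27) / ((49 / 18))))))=8448 / 626563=0.01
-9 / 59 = -0.15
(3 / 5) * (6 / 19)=18 / 95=0.19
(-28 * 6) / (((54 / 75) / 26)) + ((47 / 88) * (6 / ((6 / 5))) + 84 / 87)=-46418563 / 7656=-6063.03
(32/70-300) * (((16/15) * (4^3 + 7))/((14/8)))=-47639296/3675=-12963.07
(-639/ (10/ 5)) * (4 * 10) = -12780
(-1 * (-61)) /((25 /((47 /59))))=2867 /1475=1.94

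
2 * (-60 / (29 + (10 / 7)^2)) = -1960 / 507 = -3.87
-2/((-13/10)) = 20/13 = 1.54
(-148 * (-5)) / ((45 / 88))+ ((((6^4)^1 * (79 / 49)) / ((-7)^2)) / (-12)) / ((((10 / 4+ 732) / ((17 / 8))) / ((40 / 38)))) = 872787859484 / 603128799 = 1447.10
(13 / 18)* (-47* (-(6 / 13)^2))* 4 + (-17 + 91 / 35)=944 / 65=14.52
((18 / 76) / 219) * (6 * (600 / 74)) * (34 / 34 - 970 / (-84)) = 237150 / 359233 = 0.66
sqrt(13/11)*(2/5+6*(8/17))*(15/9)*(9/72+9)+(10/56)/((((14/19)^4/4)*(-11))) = -651605/2958032+10001*sqrt(143)/2244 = 53.07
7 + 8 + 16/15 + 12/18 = 251/15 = 16.73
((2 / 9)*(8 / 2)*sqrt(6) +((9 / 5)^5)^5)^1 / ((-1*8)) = -717897987691852588770249 / 2384185791015625000 - sqrt(6) / 9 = -301108.51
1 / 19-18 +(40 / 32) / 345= -94097 / 5244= -17.94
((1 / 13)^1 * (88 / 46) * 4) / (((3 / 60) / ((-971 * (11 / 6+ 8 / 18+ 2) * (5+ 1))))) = -263179840 / 897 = -293400.04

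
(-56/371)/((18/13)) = -52/477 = -0.11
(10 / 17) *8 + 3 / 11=931 / 187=4.98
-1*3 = -3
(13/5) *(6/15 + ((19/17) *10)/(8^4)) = 911391/870400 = 1.05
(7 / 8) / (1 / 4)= 7 / 2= 3.50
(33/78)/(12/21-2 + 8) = 77/1196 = 0.06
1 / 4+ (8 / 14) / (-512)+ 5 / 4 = 1343 / 896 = 1.50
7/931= 0.01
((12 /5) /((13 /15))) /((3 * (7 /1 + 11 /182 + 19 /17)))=2856 /25303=0.11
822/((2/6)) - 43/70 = 172577/70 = 2465.39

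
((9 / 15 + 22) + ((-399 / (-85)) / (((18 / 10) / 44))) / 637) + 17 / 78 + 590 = 28449241 / 46410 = 613.00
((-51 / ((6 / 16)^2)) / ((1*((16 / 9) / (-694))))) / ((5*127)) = 141576 / 635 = 222.95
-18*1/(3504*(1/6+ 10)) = -9/17812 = -0.00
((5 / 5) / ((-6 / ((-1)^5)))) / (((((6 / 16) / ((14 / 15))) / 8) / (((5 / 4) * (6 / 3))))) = 224 / 27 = 8.30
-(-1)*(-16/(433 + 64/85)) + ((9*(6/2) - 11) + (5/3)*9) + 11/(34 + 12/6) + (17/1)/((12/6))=52784317/1327284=39.77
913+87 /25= 22912 /25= 916.48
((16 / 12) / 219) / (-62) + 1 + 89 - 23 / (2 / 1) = 3197615 / 40734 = 78.50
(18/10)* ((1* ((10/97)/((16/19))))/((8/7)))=1197/6208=0.19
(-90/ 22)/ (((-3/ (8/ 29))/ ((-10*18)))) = -21600/ 319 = -67.71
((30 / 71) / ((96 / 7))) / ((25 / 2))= 0.00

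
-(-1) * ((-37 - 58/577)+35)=-1212/577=-2.10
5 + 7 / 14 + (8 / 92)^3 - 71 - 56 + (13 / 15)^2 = -661114679 / 5475150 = -120.75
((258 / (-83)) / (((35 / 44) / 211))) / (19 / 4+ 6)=-222816 / 2905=-76.70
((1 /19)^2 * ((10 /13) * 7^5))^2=1282.56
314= 314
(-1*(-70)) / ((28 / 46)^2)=2645 / 14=188.93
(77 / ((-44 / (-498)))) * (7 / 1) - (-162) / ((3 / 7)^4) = 21805 / 2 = 10902.50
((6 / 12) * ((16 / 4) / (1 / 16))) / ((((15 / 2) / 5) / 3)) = 64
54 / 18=3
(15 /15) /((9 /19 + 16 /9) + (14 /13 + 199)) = 2223 /449776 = 0.00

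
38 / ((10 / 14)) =53.20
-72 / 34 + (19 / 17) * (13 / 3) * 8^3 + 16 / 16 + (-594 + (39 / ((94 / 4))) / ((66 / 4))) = 49693073 / 26367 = 1884.67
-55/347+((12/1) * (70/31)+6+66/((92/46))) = 709298/10757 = 65.94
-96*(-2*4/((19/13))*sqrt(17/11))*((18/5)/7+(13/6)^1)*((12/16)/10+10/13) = 3954512*sqrt(187)/36575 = 1478.53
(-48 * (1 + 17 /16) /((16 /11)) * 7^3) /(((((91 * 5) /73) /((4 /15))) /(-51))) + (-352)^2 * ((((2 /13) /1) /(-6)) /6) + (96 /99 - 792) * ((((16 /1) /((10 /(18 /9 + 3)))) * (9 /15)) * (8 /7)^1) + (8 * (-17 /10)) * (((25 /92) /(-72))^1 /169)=24819863538919 /538738200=46070.36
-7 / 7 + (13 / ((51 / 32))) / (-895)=-46061 / 45645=-1.01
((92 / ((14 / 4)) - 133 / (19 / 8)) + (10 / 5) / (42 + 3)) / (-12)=4673 / 1890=2.47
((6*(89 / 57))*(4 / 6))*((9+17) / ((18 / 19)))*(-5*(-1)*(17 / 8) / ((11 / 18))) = 98345 / 33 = 2980.15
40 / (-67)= -0.60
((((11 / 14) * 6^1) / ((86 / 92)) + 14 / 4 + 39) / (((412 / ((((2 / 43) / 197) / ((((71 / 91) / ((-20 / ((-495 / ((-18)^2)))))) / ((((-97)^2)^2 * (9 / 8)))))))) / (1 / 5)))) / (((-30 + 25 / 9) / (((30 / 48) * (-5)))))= 24012789918574977 / 22972457597936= 1045.29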